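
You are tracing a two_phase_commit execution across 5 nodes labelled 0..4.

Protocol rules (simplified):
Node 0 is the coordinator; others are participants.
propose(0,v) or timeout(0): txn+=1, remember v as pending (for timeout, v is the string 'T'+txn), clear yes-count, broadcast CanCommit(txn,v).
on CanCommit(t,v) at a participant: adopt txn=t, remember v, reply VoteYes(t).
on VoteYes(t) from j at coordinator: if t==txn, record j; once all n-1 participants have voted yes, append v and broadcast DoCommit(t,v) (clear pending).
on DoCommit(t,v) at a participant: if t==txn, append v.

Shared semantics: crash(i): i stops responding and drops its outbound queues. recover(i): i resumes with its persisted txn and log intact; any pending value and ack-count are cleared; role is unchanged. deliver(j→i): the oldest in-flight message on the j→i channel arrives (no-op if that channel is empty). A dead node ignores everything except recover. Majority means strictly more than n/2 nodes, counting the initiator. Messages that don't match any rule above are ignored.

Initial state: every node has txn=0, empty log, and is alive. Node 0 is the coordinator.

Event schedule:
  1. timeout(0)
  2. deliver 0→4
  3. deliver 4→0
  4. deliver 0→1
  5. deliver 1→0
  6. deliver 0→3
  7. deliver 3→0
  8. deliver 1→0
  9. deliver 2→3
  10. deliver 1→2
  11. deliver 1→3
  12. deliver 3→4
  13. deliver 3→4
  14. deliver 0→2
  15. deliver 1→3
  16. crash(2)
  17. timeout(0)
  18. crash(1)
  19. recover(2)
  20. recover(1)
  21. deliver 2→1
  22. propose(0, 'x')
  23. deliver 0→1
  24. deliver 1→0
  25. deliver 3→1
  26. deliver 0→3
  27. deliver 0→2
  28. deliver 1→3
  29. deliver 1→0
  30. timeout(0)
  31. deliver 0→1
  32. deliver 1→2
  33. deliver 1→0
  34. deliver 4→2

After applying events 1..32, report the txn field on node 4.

1

after 1 — timeout(0): n0:coor/t1/[-]
after 2 — deliver 0→4: n4:part/t1/[-]
after 3 — deliver 4→0: ·
after 4 — deliver 0→1: n1:part/t1/[-]
after 5 — deliver 1→0: ·
after 6 — deliver 0→3: n3:part/t1/[-]
after 7 — deliver 3→0: ·
after 8 — deliver 1→0: ·
after 9 — deliver 2→3: ·
after 10 — deliver 1→2: ·
after 11 — deliver 1→3: ·
after 12 — deliver 3→4: ·
after 13 — deliver 3→4: ·
after 14 — deliver 0→2: n2:part/t1/[-]
after 15 — deliver 1→3: ·
after 16 — crash(2): n2:✗part/t1/[-]
after 17 — timeout(0): n0:coor/t2/[-]
after 18 — crash(1): n1:✗part/t1/[-]
after 19 — recover(2): n2:part/t1/[-]
after 20 — recover(1): n1:part/t1/[-]
after 21 — deliver 2→1: ·
after 22 — propose(0,'x'): n0:coor/t3/[-]
after 23 — deliver 0→1: n1:part/t2/[-]
after 24 — deliver 1→0: ·
after 25 — deliver 3→1: ·
after 26 — deliver 0→3: n3:part/t2/[-]
after 27 — deliver 0→2: n2:part/t2/[-]
after 28 — deliver 1→3: ·
after 29 — deliver 1→0: ·
after 30 — timeout(0): n0:coor/t4/[-]
after 31 — deliver 0→1: n1:part/t3/[-]
after 32 — deliver 1→2: ·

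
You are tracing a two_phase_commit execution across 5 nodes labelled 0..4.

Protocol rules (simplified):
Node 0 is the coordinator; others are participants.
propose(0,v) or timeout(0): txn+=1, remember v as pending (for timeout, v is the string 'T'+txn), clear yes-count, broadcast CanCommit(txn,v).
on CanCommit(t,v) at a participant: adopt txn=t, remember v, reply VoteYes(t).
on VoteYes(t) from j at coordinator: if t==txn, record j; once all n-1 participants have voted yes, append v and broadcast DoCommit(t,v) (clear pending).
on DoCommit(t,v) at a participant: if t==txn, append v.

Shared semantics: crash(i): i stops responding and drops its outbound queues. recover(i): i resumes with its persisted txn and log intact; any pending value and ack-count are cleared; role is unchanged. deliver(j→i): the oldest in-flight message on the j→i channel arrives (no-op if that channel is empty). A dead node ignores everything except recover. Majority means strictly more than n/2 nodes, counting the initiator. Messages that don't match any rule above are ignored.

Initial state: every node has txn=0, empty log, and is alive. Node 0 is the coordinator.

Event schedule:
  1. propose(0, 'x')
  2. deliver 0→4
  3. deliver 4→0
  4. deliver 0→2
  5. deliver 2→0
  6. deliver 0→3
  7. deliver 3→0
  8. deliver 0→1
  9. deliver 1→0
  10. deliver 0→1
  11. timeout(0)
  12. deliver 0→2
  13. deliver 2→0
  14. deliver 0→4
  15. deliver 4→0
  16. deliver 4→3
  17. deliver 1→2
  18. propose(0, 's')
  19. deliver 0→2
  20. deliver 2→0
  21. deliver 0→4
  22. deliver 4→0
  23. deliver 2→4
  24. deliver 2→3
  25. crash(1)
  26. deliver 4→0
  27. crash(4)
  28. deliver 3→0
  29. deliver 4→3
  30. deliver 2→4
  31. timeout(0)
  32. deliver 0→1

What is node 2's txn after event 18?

1

after 1 — propose(0,'x'): n0:coor/t1/[-]
after 2 — deliver 0→4: n4:part/t1/[-]
after 3 — deliver 4→0: ·
after 4 — deliver 0→2: n2:part/t1/[-]
after 5 — deliver 2→0: ·
after 6 — deliver 0→3: n3:part/t1/[-]
after 7 — deliver 3→0: ·
after 8 — deliver 0→1: n1:part/t1/[-]
after 9 — deliver 1→0: n0:coor/t1/[x]
after 10 — deliver 0→1: n1:part/t1/[x]
after 11 — timeout(0): n0:coor/t2/[x]
after 12 — deliver 0→2: n2:part/t1/[x]
after 13 — deliver 2→0: ·
after 14 — deliver 0→4: n4:part/t1/[x]
after 15 — deliver 4→0: ·
after 16 — deliver 4→3: ·
after 17 — deliver 1→2: ·
after 18 — propose(0,'s'): n0:coor/t3/[x]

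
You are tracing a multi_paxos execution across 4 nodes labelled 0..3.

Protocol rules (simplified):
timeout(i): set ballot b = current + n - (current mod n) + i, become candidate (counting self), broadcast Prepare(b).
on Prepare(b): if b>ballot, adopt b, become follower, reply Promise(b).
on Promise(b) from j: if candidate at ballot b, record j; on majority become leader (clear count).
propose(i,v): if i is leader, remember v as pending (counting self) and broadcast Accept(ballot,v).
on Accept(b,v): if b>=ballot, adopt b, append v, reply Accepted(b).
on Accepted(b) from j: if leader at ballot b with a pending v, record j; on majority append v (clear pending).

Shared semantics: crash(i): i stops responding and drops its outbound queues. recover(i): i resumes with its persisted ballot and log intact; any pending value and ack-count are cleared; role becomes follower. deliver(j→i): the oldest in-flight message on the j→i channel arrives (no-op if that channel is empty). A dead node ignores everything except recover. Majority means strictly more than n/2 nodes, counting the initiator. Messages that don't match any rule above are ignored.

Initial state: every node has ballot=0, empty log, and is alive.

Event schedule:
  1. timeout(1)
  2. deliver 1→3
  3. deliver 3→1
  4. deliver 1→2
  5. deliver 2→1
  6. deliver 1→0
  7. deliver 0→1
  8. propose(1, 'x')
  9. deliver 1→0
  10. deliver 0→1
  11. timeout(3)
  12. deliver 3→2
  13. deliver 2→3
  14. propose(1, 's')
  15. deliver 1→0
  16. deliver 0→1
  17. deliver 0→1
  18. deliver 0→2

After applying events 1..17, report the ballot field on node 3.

11

after 1 — timeout(1): n1:cand/b5/[-]
after 2 — deliver 1→3: n3:foll/b5/[-]
after 3 — deliver 3→1: ·
after 4 — deliver 1→2: n2:foll/b5/[-]
after 5 — deliver 2→1: n1:lead/b5/[-]
after 6 — deliver 1→0: n0:foll/b5/[-]
after 7 — deliver 0→1: ·
after 8 — propose(1,'x'): ·
after 9 — deliver 1→0: n0:foll/b5/[x]
after 10 — deliver 0→1: ·
after 11 — timeout(3): n3:cand/b11/[-]
after 12 — deliver 3→2: n2:foll/b11/[-]
after 13 — deliver 2→3: ·
after 14 — propose(1,'s'): ·
after 15 — deliver 1→0: n0:foll/b5/[x,s]
after 16 — deliver 0→1: ·
after 17 — deliver 0→1: ·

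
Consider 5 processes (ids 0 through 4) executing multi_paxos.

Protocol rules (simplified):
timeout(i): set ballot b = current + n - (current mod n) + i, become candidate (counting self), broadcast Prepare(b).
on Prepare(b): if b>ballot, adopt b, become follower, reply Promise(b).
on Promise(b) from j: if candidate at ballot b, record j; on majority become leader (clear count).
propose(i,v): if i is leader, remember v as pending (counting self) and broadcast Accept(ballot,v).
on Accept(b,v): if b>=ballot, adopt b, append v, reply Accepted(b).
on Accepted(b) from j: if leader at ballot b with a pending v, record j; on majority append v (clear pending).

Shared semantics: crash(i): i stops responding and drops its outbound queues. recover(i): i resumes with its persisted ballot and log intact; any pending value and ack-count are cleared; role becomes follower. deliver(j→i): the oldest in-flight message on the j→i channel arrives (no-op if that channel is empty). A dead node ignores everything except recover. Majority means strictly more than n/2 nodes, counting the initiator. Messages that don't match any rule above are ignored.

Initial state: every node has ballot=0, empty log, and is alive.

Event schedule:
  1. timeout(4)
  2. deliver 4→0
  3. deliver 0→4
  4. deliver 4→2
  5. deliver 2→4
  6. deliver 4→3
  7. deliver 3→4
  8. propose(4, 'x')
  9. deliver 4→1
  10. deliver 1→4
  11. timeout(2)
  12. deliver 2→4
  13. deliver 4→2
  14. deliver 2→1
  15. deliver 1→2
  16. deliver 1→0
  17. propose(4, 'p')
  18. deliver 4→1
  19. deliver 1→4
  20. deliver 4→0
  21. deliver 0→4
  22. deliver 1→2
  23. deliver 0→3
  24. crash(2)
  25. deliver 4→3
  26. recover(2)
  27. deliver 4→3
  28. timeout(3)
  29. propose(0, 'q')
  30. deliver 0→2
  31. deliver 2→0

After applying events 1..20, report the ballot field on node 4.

e1 timeout(4): 4[cand,b=9,-]
e2 deliver 4→0: 0[foll,b=9,-]
e3 deliver 0→4: ·
e4 deliver 4→2: 2[foll,b=9,-]
e5 deliver 2→4: 4[lead,b=9,-]
e6 deliver 4→3: 3[foll,b=9,-]
e7 deliver 3→4: ·
e8 propose(4,'x'): ·
e9 deliver 4→1: 1[foll,b=9,-]
e10 deliver 1→4: ·
e11 timeout(2): 2[cand,b=12,-]
e12 deliver 2→4: 4[foll,b=12,-]
e13 deliver 4→2: ·
e14 deliver 2→1: 1[foll,b=12,-]
e15 deliver 1→2: ·
e16 deliver 1→0: ·
e17 propose(4,'p'): ·
e18 deliver 4→1: ·
e19 deliver 1→4: ·
e20 deliver 4→0: 0[foll,b=9,x]

12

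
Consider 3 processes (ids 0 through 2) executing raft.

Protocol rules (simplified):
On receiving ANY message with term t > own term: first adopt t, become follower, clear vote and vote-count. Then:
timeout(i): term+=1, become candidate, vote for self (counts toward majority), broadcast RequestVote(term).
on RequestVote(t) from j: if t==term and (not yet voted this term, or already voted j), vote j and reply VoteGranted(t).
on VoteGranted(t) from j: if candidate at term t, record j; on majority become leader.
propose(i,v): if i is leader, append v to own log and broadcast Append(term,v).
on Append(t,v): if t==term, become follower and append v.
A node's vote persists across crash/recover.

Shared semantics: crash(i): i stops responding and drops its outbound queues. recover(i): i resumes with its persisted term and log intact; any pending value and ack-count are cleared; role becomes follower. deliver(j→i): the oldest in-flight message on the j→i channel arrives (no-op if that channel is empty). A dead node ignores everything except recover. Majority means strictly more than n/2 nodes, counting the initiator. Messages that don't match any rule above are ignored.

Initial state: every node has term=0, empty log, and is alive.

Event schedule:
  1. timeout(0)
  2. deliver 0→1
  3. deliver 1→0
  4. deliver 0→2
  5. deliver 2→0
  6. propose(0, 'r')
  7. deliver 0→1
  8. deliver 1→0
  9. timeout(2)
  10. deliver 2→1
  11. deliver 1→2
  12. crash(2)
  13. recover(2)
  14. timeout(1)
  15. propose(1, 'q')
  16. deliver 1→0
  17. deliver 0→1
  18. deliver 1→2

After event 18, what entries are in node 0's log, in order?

r

[1] timeout(0) → N0(cand t1 [-])
[2] deliver 0→1 → N1(foll t1 [-])
[3] deliver 1→0 → N0(lead t1 [-])
[4] deliver 0→2 → N2(foll t1 [-])
[5] deliver 2→0 → ∅
[6] propose(0,'r') → N0(lead t1 [r])
[7] deliver 0→1 → N1(foll t1 [r])
[8] deliver 1→0 → ∅
[9] timeout(2) → N2(cand t2 [-])
[10] deliver 2→1 → N1(foll t2 [r])
[11] deliver 1→2 → N2(lead t2 [-])
[12] crash(2) → N2(✗lead t2 [-])
[13] recover(2) → N2(foll t2 [-])
[14] timeout(1) → N1(cand t3 [r])
[15] propose(1,'q') → ∅
[16] deliver 1→0 → N0(foll t3 [r])
[17] deliver 0→1 → N1(lead t3 [r])
[18] deliver 1→2 → N2(foll t3 [-])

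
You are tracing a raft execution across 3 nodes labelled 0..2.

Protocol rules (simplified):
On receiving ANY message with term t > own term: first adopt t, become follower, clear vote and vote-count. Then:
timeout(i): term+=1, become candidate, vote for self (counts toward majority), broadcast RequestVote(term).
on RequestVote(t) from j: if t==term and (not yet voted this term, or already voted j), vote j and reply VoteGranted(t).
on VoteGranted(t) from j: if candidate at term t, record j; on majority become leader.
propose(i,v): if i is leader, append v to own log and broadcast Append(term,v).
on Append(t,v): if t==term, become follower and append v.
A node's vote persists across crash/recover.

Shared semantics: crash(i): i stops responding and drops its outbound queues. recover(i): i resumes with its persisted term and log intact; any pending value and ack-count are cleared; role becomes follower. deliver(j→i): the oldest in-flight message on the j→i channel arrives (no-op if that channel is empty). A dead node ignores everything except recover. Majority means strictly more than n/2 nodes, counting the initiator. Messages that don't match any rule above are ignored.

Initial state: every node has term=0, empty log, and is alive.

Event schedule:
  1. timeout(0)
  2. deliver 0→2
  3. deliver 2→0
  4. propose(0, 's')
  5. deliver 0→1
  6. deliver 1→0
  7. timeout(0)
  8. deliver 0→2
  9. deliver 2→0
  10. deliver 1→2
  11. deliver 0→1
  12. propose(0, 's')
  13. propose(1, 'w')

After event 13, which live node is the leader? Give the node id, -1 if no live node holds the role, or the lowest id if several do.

[1] timeout(0) → N0(cand t1 [-])
[2] deliver 0→2 → N2(foll t1 [-])
[3] deliver 2→0 → N0(lead t1 [-])
[4] propose(0,'s') → N0(lead t1 [s])
[5] deliver 0→1 → N1(foll t1 [-])
[6] deliver 1→0 → ∅
[7] timeout(0) → N0(cand t2 [s])
[8] deliver 0→2 → N2(foll t1 [s])
[9] deliver 2→0 → ∅
[10] deliver 1→2 → ∅
[11] deliver 0→1 → N1(foll t1 [s])
[12] propose(0,'s') → ∅
[13] propose(1,'w') → ∅

-1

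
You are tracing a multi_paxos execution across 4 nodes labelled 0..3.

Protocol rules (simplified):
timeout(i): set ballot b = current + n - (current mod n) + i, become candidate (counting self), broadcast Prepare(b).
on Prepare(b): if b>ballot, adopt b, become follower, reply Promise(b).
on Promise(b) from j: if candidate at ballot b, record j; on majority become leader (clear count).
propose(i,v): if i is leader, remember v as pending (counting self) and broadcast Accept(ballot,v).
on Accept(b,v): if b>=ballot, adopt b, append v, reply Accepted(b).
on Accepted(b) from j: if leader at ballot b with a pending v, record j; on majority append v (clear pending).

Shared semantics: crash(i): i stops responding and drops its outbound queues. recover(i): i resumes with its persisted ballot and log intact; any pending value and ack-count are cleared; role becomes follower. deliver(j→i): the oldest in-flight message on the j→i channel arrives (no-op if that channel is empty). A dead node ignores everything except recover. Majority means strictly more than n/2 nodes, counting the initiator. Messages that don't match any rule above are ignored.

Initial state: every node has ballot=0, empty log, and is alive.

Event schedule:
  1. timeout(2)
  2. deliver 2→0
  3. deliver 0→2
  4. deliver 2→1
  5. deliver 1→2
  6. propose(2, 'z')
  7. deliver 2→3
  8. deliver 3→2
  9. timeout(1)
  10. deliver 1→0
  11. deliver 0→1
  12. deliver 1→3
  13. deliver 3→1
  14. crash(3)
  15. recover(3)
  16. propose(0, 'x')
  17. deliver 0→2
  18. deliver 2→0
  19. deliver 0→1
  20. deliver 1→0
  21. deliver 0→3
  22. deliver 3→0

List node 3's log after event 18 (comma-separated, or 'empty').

empty

[1] timeout(2) → N2(cand b6 [-])
[2] deliver 2→0 → N0(foll b6 [-])
[3] deliver 0→2 → ∅
[4] deliver 2→1 → N1(foll b6 [-])
[5] deliver 1→2 → N2(lead b6 [-])
[6] propose(2,'z') → ∅
[7] deliver 2→3 → N3(foll b6 [-])
[8] deliver 3→2 → ∅
[9] timeout(1) → N1(cand b9 [-])
[10] deliver 1→0 → N0(foll b9 [-])
[11] deliver 0→1 → ∅
[12] deliver 1→3 → N3(foll b9 [-])
[13] deliver 3→1 → N1(lead b9 [-])
[14] crash(3) → N3(✗foll b9 [-])
[15] recover(3) → N3(foll b9 [-])
[16] propose(0,'x') → ∅
[17] deliver 0→2 → ∅
[18] deliver 2→0 → ∅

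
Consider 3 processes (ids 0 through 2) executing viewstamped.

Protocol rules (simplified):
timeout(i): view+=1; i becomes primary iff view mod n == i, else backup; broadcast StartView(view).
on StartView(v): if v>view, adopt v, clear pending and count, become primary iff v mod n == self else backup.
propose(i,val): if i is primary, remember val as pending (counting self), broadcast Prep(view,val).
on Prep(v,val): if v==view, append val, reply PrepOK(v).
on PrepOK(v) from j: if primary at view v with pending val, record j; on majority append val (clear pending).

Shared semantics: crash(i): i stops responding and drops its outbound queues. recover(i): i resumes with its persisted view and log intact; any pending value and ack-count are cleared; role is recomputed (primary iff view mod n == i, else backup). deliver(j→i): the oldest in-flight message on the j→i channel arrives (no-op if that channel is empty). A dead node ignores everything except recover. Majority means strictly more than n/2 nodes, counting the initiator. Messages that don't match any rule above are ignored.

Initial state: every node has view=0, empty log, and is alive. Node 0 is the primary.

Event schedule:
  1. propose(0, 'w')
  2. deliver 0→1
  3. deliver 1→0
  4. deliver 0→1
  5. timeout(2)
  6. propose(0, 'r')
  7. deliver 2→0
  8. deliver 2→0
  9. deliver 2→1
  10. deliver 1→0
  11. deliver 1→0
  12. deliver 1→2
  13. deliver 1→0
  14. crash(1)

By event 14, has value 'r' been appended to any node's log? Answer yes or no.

e1 propose(0,'w'): ·
e2 deliver 0→1: 1[back,v=0,w]
e3 deliver 1→0: 0[prim,v=0,w]
e4 deliver 0→1: ·
e5 timeout(2): 2[back,v=1,-]
e6 propose(0,'r'): ·
e7 deliver 2→0: 0[back,v=1,w]
e8 deliver 2→0: ·
e9 deliver 2→1: 1[prim,v=1,w]
e10 deliver 1→0: ·
e11 deliver 1→0: ·
e12 deliver 1→2: ·
e13 deliver 1→0: ·
e14 crash(1): 1[✗prim,v=1,w]

no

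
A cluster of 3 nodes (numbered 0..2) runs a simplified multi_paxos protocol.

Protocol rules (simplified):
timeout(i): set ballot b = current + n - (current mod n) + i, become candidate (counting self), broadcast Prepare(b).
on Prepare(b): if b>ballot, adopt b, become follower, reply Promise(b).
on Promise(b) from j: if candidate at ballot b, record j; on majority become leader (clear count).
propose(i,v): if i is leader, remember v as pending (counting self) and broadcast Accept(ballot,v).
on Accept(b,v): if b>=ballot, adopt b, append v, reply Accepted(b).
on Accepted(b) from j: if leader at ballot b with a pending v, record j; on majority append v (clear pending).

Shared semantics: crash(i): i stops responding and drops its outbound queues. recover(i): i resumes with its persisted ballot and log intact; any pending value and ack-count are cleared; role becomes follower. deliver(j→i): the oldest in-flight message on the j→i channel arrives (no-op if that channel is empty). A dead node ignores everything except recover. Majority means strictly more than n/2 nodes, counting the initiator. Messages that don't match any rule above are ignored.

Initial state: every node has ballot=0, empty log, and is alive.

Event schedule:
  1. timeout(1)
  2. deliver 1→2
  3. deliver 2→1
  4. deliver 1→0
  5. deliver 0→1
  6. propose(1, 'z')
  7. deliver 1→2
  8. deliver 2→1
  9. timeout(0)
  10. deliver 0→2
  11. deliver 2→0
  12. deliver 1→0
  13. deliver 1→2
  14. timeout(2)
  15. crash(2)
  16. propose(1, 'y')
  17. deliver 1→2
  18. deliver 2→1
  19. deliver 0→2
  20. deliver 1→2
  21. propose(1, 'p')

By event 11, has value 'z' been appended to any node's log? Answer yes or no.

yes

1. timeout(1):  <1:cand b4 ->
2. deliver 1→2:  <2:foll b4 ->
3. deliver 2→1:  <1:lead b4 ->
4. deliver 1→0:  <0:foll b4 ->
5. deliver 0→1:  nop
6. propose(1,'z'):  nop
7. deliver 1→2:  <2:foll b4 z>
8. deliver 2→1:  <1:lead b4 z>
9. timeout(0):  <0:cand b6 ->
10. deliver 0→2:  <2:foll b6 z>
11. deliver 2→0:  <0:lead b6 ->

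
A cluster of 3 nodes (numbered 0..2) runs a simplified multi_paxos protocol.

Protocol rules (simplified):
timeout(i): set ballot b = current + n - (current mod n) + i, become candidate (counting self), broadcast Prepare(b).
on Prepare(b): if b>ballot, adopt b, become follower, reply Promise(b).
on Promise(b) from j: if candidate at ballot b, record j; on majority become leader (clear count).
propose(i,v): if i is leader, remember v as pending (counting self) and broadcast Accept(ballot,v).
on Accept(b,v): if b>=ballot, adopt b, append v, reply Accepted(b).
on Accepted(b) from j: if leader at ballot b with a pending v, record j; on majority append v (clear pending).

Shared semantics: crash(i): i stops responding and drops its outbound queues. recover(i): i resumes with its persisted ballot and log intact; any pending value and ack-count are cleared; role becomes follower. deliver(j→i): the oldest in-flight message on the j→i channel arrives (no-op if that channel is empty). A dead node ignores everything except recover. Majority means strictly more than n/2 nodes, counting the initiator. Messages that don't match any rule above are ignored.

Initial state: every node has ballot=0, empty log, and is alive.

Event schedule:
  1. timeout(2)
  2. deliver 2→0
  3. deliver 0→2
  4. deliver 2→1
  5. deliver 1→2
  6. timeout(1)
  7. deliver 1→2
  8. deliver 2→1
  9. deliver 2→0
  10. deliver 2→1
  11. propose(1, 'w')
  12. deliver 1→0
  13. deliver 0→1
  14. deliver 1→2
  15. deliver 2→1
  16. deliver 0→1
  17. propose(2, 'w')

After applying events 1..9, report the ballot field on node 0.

5

1. timeout(2):  <2:cand b5 ->
2. deliver 2→0:  <0:foll b5 ->
3. deliver 0→2:  <2:lead b5 ->
4. deliver 2→1:  <1:foll b5 ->
5. deliver 1→2:  nop
6. timeout(1):  <1:cand b7 ->
7. deliver 1→2:  <2:foll b7 ->
8. deliver 2→1:  <1:lead b7 ->
9. deliver 2→0:  nop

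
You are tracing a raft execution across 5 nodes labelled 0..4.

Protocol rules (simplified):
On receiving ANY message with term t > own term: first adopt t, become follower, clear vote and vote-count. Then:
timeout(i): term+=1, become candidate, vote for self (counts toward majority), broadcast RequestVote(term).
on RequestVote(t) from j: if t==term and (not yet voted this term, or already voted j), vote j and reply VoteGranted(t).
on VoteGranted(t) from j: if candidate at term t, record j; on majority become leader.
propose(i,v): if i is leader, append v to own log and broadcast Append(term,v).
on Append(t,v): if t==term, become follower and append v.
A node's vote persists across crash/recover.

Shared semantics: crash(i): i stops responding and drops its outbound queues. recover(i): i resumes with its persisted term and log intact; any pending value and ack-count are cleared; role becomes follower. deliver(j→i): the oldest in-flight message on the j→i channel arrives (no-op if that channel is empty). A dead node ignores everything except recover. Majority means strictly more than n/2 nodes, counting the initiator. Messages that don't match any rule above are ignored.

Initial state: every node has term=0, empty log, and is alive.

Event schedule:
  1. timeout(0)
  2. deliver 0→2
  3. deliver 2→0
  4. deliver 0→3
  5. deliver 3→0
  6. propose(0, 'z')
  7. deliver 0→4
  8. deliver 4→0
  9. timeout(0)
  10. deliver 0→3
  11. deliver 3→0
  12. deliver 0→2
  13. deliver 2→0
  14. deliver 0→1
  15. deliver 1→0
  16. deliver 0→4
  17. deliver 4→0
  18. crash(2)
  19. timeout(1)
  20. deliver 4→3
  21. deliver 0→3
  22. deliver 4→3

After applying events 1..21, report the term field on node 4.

1

e1 timeout(0): 0[cand,t=1,-]
e2 deliver 0→2: 2[foll,t=1,-]
e3 deliver 2→0: ·
e4 deliver 0→3: 3[foll,t=1,-]
e5 deliver 3→0: 0[lead,t=1,-]
e6 propose(0,'z'): 0[lead,t=1,z]
e7 deliver 0→4: 4[foll,t=1,-]
e8 deliver 4→0: ·
e9 timeout(0): 0[cand,t=2,z]
e10 deliver 0→3: 3[foll,t=1,z]
e11 deliver 3→0: ·
e12 deliver 0→2: 2[foll,t=1,z]
e13 deliver 2→0: ·
e14 deliver 0→1: 1[foll,t=1,-]
e15 deliver 1→0: ·
e16 deliver 0→4: 4[foll,t=1,z]
e17 deliver 4→0: ·
e18 crash(2): 2[✗foll,t=1,z]
e19 timeout(1): 1[cand,t=2,-]
e20 deliver 4→3: ·
e21 deliver 0→3: 3[foll,t=2,z]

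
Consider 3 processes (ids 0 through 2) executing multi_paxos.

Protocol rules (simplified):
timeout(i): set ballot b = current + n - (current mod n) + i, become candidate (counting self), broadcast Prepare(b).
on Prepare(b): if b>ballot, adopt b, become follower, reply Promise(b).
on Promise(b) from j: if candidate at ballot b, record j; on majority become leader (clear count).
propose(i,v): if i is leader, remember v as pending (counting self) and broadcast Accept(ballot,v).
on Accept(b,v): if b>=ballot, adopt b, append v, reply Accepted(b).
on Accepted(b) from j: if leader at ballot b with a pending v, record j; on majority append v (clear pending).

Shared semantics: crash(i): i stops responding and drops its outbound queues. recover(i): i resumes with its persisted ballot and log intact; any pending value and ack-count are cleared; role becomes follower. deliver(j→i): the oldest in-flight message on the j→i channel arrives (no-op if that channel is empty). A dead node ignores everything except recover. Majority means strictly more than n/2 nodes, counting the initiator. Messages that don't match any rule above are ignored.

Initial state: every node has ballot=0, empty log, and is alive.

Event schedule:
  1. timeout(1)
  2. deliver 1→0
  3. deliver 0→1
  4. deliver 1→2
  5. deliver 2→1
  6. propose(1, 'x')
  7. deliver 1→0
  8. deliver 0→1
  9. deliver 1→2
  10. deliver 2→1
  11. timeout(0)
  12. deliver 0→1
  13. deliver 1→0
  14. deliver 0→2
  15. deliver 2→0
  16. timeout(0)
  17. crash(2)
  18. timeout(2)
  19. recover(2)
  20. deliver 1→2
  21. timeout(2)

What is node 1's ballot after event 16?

1. timeout(1):  <1:cand b4 ->
2. deliver 1→0:  <0:foll b4 ->
3. deliver 0→1:  <1:lead b4 ->
4. deliver 1→2:  <2:foll b4 ->
5. deliver 2→1:  nop
6. propose(1,'x'):  nop
7. deliver 1→0:  <0:foll b4 x>
8. deliver 0→1:  <1:lead b4 x>
9. deliver 1→2:  <2:foll b4 x>
10. deliver 2→1:  nop
11. timeout(0):  <0:cand b6 x>
12. deliver 0→1:  <1:foll b6 x>
13. deliver 1→0:  <0:lead b6 x>
14. deliver 0→2:  <2:foll b6 x>
15. deliver 2→0:  nop
16. timeout(0):  <0:cand b9 x>

6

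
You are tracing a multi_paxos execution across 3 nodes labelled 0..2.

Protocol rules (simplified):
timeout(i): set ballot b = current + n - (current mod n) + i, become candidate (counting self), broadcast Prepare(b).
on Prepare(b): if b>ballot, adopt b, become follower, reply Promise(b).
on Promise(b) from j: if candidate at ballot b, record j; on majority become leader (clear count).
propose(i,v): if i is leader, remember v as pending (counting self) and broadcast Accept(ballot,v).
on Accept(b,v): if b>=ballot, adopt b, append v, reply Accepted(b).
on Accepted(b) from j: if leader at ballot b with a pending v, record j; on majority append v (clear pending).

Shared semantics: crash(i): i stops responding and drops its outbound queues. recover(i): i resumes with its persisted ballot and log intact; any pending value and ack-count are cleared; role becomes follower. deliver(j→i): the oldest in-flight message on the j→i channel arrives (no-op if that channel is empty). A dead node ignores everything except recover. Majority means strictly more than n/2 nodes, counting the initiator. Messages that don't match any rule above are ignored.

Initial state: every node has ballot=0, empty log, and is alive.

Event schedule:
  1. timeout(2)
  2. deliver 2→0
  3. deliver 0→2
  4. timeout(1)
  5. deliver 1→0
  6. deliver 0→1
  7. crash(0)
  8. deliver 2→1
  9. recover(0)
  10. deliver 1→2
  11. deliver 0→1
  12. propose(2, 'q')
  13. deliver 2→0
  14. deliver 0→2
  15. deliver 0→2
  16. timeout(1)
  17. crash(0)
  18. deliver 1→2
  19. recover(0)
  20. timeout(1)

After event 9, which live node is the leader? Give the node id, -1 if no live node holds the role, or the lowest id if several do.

2

step 1 timeout(2): 2={cand,b=5,log=-}
step 2 deliver 2→0: 0={foll,b=5,log=-}
step 3 deliver 0→2: 2={lead,b=5,log=-}
step 4 timeout(1): 1={cand,b=4,log=-}
step 5 deliver 1→0: —
step 6 deliver 0→1: —
step 7 crash(0): 0={✗foll,b=5,log=-}
step 8 deliver 2→1: 1={foll,b=5,log=-}
step 9 recover(0): 0={foll,b=5,log=-}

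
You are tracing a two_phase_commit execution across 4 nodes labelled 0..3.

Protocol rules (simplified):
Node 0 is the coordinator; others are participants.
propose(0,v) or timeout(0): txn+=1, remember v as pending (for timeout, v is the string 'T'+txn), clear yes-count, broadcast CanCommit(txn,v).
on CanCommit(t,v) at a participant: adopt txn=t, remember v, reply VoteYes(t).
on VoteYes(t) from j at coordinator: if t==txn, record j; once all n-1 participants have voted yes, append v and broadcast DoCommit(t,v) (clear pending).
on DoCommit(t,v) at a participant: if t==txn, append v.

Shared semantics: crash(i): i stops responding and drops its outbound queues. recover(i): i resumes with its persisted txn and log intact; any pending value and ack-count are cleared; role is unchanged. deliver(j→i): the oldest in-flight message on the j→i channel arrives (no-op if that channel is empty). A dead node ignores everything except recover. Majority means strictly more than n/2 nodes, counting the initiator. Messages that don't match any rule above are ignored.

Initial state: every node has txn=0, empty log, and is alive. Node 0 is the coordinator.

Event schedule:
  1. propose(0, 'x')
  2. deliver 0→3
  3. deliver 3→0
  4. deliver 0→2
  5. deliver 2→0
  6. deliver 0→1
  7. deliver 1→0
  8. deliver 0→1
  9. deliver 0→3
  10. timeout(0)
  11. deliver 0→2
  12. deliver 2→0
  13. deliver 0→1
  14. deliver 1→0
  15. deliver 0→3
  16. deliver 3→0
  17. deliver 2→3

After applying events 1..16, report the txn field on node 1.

e1 propose(0,'x'): 0[coor,t=1,-]
e2 deliver 0→3: 3[part,t=1,-]
e3 deliver 3→0: ·
e4 deliver 0→2: 2[part,t=1,-]
e5 deliver 2→0: ·
e6 deliver 0→1: 1[part,t=1,-]
e7 deliver 1→0: 0[coor,t=1,x]
e8 deliver 0→1: 1[part,t=1,x]
e9 deliver 0→3: 3[part,t=1,x]
e10 timeout(0): 0[coor,t=2,x]
e11 deliver 0→2: 2[part,t=1,x]
e12 deliver 2→0: ·
e13 deliver 0→1: 1[part,t=2,x]
e14 deliver 1→0: ·
e15 deliver 0→3: 3[part,t=2,x]
e16 deliver 3→0: ·

2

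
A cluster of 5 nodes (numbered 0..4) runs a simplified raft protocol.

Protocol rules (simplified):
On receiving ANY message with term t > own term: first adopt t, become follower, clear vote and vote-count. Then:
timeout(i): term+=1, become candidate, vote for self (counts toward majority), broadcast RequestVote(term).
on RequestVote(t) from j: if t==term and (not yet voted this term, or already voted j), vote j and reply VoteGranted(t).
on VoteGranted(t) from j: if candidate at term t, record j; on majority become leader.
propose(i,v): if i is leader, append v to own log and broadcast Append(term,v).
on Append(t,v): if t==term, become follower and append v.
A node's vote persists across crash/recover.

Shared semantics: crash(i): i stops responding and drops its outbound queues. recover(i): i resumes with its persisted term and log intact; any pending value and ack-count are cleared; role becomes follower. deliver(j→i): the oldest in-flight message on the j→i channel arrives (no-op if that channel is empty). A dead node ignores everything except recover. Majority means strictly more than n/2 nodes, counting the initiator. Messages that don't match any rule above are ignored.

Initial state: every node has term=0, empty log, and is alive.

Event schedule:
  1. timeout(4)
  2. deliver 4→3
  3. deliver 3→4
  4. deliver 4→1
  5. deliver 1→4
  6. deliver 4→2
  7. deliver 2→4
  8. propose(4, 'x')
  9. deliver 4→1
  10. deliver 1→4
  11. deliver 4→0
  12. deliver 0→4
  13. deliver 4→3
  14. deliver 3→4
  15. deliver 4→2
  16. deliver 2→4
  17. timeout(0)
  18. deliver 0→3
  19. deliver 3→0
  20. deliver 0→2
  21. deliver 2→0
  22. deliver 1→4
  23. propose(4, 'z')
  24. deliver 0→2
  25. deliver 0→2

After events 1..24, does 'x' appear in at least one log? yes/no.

after 1 — timeout(4): n4:cand/t1/[-]
after 2 — deliver 4→3: n3:foll/t1/[-]
after 3 — deliver 3→4: ·
after 4 — deliver 4→1: n1:foll/t1/[-]
after 5 — deliver 1→4: n4:lead/t1/[-]
after 6 — deliver 4→2: n2:foll/t1/[-]
after 7 — deliver 2→4: ·
after 8 — propose(4,'x'): n4:lead/t1/[x]
after 9 — deliver 4→1: n1:foll/t1/[x]
after 10 — deliver 1→4: ·
after 11 — deliver 4→0: n0:foll/t1/[-]
after 12 — deliver 0→4: ·
after 13 — deliver 4→3: n3:foll/t1/[x]
after 14 — deliver 3→4: ·
after 15 — deliver 4→2: n2:foll/t1/[x]
after 16 — deliver 2→4: ·
after 17 — timeout(0): n0:cand/t2/[-]
after 18 — deliver 0→3: n3:foll/t2/[x]
after 19 — deliver 3→0: ·
after 20 — deliver 0→2: n2:foll/t2/[x]
after 21 — deliver 2→0: n0:lead/t2/[-]
after 22 — deliver 1→4: ·
after 23 — propose(4,'z'): n4:lead/t1/[x,z]
after 24 — deliver 0→2: ·

yes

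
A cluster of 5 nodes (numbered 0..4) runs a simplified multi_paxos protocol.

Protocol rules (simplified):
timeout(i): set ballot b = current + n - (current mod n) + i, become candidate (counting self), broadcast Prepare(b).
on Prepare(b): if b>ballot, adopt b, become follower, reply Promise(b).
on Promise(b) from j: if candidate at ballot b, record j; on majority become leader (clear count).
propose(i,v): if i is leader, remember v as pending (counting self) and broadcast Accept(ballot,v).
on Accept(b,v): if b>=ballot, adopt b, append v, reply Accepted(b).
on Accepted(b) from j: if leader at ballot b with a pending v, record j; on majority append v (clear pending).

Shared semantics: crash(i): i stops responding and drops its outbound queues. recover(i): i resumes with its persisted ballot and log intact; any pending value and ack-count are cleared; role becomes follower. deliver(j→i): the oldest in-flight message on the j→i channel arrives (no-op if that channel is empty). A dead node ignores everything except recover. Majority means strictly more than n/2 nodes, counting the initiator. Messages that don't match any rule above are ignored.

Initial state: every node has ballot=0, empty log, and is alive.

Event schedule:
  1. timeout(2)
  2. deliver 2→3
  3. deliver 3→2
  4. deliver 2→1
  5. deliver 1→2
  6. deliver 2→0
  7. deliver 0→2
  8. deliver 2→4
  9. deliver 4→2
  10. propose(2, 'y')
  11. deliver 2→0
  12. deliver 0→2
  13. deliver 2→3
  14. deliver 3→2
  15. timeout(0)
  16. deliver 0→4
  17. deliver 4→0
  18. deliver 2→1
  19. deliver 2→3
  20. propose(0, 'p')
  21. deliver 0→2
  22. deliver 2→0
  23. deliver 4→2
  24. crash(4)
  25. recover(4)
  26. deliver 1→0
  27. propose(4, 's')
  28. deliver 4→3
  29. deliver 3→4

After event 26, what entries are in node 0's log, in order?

[1] timeout(2) → N2(cand b7 [-])
[2] deliver 2→3 → N3(foll b7 [-])
[3] deliver 3→2 → ∅
[4] deliver 2→1 → N1(foll b7 [-])
[5] deliver 1→2 → N2(lead b7 [-])
[6] deliver 2→0 → N0(foll b7 [-])
[7] deliver 0→2 → ∅
[8] deliver 2→4 → N4(foll b7 [-])
[9] deliver 4→2 → ∅
[10] propose(2,'y') → ∅
[11] deliver 2→0 → N0(foll b7 [y])
[12] deliver 0→2 → ∅
[13] deliver 2→3 → N3(foll b7 [y])
[14] deliver 3→2 → N2(lead b7 [y])
[15] timeout(0) → N0(cand b10 [y])
[16] deliver 0→4 → N4(foll b10 [-])
[17] deliver 4→0 → ∅
[18] deliver 2→1 → N1(foll b7 [y])
[19] deliver 2→3 → ∅
[20] propose(0,'p') → ∅
[21] deliver 0→2 → N2(foll b10 [y])
[22] deliver 2→0 → N0(lead b10 [y])
[23] deliver 4→2 → ∅
[24] crash(4) → N4(✗foll b10 [-])
[25] recover(4) → N4(foll b10 [-])
[26] deliver 1→0 → ∅

y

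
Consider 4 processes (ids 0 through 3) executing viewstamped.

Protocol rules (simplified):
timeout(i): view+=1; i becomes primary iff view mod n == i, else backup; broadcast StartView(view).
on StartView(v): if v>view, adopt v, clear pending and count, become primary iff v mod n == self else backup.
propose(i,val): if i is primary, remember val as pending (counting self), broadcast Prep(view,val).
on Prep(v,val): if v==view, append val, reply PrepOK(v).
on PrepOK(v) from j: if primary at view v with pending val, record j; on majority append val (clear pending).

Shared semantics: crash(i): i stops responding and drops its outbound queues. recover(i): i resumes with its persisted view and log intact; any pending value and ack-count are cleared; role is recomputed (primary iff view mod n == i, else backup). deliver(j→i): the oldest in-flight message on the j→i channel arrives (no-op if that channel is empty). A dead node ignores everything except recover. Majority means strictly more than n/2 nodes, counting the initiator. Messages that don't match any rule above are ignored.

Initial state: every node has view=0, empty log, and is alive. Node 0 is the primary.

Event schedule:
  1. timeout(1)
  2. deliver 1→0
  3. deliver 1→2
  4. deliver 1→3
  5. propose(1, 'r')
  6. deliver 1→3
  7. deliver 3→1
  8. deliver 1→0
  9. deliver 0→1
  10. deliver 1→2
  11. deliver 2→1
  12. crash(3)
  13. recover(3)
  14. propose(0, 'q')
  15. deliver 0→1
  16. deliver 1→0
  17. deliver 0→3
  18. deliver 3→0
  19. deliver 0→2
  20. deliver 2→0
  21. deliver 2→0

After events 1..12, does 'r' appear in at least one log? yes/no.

e1 timeout(1): 1[prim,v=1,-]
e2 deliver 1→0: 0[back,v=1,-]
e3 deliver 1→2: 2[back,v=1,-]
e4 deliver 1→3: 3[back,v=1,-]
e5 propose(1,'r'): ·
e6 deliver 1→3: 3[back,v=1,r]
e7 deliver 3→1: ·
e8 deliver 1→0: 0[back,v=1,r]
e9 deliver 0→1: 1[prim,v=1,r]
e10 deliver 1→2: 2[back,v=1,r]
e11 deliver 2→1: ·
e12 crash(3): 3[✗back,v=1,r]

yes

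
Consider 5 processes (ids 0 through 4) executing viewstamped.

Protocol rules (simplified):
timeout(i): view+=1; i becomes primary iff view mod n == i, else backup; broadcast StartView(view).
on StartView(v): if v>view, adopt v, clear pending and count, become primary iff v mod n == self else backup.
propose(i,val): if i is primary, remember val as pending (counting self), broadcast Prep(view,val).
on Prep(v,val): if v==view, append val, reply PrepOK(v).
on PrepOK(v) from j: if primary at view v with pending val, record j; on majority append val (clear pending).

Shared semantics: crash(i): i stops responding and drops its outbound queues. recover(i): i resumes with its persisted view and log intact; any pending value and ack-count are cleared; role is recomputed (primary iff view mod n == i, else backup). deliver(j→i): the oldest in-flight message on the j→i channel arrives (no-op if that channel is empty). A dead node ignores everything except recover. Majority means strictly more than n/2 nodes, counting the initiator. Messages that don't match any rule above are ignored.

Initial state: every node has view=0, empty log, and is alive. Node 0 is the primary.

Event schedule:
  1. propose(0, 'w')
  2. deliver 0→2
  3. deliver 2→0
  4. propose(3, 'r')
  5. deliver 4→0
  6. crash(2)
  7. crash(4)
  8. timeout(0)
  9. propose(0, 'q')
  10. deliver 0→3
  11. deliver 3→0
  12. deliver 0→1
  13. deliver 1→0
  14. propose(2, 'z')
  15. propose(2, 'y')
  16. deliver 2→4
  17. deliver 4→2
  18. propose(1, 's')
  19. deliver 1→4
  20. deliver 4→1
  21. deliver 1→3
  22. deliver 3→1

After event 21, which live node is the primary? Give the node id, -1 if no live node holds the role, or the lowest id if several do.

-1

after 1 — propose(0,'w'): ·
after 2 — deliver 0→2: n2:back/v0/[w]
after 3 — deliver 2→0: ·
after 4 — propose(3,'r'): ·
after 5 — deliver 4→0: ·
after 6 — crash(2): n2:✗back/v0/[w]
after 7 — crash(4): n4:✗back/v0/[-]
after 8 — timeout(0): n0:back/v1/[-]
after 9 — propose(0,'q'): ·
after 10 — deliver 0→3: n3:back/v0/[w]
after 11 — deliver 3→0: ·
after 12 — deliver 0→1: n1:back/v0/[w]
after 13 — deliver 1→0: ·
after 14 — propose(2,'z'): ·
after 15 — propose(2,'y'): ·
after 16 — deliver 2→4: ·
after 17 — deliver 4→2: ·
after 18 — propose(1,'s'): ·
after 19 — deliver 1→4: ·
after 20 — deliver 4→1: ·
after 21 — deliver 1→3: ·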